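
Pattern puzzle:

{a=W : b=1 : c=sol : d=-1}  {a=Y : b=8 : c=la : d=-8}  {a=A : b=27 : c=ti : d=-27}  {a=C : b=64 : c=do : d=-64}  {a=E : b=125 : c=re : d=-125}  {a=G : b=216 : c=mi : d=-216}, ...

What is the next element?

{a=I : b=343 : c=fa : d=-343}

A: letters move forward 2 places in the alphabet, wrapping Z→A, so W, Y, A, C, E, G → I.
For the b, perfect cubes: 1³, 2³, 3³, …: 1, 8, 27, 64, 125, 216 → 343.
C goes sol, la, ti, do, re, mi → fa (runs through the solfège scale do→ti).
D: always the negative of the b, so -1, -8, -27, -64, -125, -216 → -343.
So the next element is {a=I : b=343 : c=fa : d=-343}.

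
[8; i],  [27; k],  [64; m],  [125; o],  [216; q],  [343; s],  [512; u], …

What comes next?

[729; w]

First slot — perfect cubes: 2³, 3³, 4³, …: 8, 27, 64, 125, 216, 343, 512 → 729.
For the letter, letters move forward 2 places in the alphabet: i, k, m, o, q, s, u → w.
Putting it together: [729; w].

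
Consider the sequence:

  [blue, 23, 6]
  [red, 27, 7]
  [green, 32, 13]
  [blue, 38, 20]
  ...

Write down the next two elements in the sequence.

[red, 45, 33], [green, 53, 53]

Colour: repeats blue → red → green, so blue, red, green, blue → red → green.
Second slot: differences are 4, 5, 6, … (increasing by 1 each time); 23, 27, 32, 38 → 45 → 53.
Third slot: each term is the sum of the two before it; 6, 7, 13, 20 → 33 → 53.
Putting the parts together: [red, 45, 33] and then [green, 53, 53].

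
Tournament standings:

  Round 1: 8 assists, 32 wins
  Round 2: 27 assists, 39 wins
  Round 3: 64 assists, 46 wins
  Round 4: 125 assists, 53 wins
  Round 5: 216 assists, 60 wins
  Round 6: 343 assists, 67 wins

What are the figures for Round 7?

512 assists, 74 wins

Assists: 8, 27, 64, 125, 216, 343 → 512 (perfect cubes: 2³, 3³, 4³, …).
Wins: 32, 39, 46, 53, 60, 67 → 74 (+7 each step).
So the next record is 512 assists, 74 wins.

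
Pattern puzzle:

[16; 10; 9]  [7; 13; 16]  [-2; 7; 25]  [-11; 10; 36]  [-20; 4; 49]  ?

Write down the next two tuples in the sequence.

First slot: −9 each step, so 16, 7, -2, -11, -20 → -29 → -38.
Second slot goes 10, 13, 7, 10, 4 → 7 → 1 (alternating steps +3, −6, +3, −6, …).
Third slot — perfect squares: 3², 4², 5², …: 9, 16, 25, 36, 49 → 64 → 81.
Putting the parts together: [-29; 7; 64] and then [-38; 1; 81].

[-29; 7; 64], [-38; 1; 81]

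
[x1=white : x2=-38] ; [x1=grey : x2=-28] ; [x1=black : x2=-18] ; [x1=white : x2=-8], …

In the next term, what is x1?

grey

X1: repeats white → grey → black; white, grey, black, white → grey.
X2: -38, -28, -18, -8 → 2 (+10 each step).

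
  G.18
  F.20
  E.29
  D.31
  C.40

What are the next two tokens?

B.42, A.51

Letter: letters move back 1 place in the alphabet; G, F, E, D, C → B → A.
Second component: alternating steps +2, +9, +2, +9, …; 18, 20, 29, 31, 40 → 42 → 51.
So the next two tokens are B.42 and A.51.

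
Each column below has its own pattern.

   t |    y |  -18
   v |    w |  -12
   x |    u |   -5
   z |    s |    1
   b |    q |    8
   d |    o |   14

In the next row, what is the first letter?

First letter: t, v, x, z, b, d → f (letters move forward 2 places in the alphabet, wrapping Z→A).

f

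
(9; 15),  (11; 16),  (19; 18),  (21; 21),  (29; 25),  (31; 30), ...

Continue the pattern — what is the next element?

First part — alternating steps +2, +8, +2, +8, …: 9, 11, 19, 21, 29, 31 → 39.
Second part: 15, 16, 18, 21, 25, 30 → 36 (differences are 1, 2, 3, … (increasing by 1 each time)).
Putting it together: (39; 36).

(39; 36)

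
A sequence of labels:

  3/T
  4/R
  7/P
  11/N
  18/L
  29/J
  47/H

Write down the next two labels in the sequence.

First component goes 3, 4, 7, 11, 18, 29, 47 → 76 → 123 (each term is the sum of the two before it).
For the letter, letters move back 2 places in the alphabet: T, R, P, N, L, J, H → F → D.
So the next two labels are 76/F and 123/D.

76/F, 123/D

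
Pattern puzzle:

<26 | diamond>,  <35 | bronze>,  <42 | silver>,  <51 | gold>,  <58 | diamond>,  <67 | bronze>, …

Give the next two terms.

<74 | silver>, <83 | gold>

First value: 26, 35, 42, 51, 58, 67 → 74 → 83 (alternating steps +9, +7, +9, +7, …).
For the rank, repeats diamond → bronze → silver → gold: diamond, bronze, silver, gold, diamond, bronze → silver → gold.
Putting the parts together: <74 | silver> and then <83 | gold>.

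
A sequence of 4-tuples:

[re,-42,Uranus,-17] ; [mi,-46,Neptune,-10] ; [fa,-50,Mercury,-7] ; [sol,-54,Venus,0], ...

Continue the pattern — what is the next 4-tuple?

[la,-58,Earth,3]

Note: runs through the solfège scale do→ti; re, mi, fa, sol → la.
Second value goes -42, -46, -50, -54 → -58 (−4 each step).
For the planet, runs through the planets Mercury→Neptune: Uranus, Neptune, Mercury, Venus → Earth.
Fourth value: alternating steps +7, +3, +7, +3, …; -17, -10, -7, 0 → 3.
So the next 4-tuple is [la,-58,Earth,3].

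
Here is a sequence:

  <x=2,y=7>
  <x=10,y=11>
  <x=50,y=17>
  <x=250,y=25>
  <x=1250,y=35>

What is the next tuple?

X — ×5 each step: 2, 10, 50, 250, 1250 → 6250.
Y — differences are 4, 6, 8, … (increasing by 2 each time): 7, 11, 17, 25, 35 → 47.
Combining the parts gives <x=6250,y=47>.

<x=6250,y=47>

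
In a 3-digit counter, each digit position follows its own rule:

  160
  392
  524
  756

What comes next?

988

First digit — +2 each step, mod 10: 1, 3, 5, 7 → 9.
For the second digit, +3 each step, mod 10: 6, 9, 2, 5 → 8.
Third digit: +2 each step, mod 10, so 0, 2, 4, 6 → 8.
Putting it together: 988.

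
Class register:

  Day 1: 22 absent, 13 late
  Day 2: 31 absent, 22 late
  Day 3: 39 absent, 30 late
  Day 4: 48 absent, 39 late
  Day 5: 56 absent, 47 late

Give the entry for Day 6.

65 absent, 56 late

Absent: alternating steps +9, +8, +9, +8, …, so 22, 31, 39, 48, 56 → 65.
Late: always 9 less than the absent; 13, 22, 30, 39, 47 → 56.
So the next record is 65 absent, 56 late.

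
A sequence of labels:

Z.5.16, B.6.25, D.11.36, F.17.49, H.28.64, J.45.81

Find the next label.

Letter: letters move forward 2 places in the alphabet, wrapping Z→A, so Z, B, D, F, H, J → L.
Second component: each term is the sum of the two before it; 5, 6, 11, 17, 28, 45 → 73.
Third component: perfect squares: 4², 5², 6², …; 16, 25, 36, 49, 64, 81 → 100.
Putting it together: L.73.100.

L.73.100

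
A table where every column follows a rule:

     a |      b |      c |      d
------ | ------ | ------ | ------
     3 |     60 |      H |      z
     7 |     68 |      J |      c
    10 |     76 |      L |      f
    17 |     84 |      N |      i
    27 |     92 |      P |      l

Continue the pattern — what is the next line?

Column a goes 3, 7, 10, 17, 27 → 44 (each term is the sum of the two before it).
Column b: +8 each step, so 60, 68, 76, 84, 92 → 100.
Column c goes H, J, L, N, P → R (letters move forward 2 places in the alphabet).
Column d: z, c, f, i, l → o (letters move forward 3 places in the alphabet, wrapping Z→A).
So the next line is 44  100  R  o.

44  100  R  o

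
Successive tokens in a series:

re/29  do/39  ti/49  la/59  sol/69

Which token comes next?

Note — runs backward through the solfège scale do→ti: re, do, ti, la, sol → fa.
Second component: +10 each step; 29, 39, 49, 59, 69 → 79.
So the next token is fa/79.

fa/79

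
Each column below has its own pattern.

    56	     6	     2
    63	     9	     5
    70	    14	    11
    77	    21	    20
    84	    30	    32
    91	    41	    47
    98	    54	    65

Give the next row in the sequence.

First component goes 56, 63, 70, 77, 84, 91, 98 → 105 (+7 each step).
Second component goes 6, 9, 14, 21, 30, 41, 54 → 69 (differences are 3, 5, 7, … (increasing by 2 each time)).
Third component: differences are 3, 6, 9, … (increasing by 3 each time); 2, 5, 11, 20, 32, 47, 65 → 86.
So the next row is 105  69  86.

105  69  86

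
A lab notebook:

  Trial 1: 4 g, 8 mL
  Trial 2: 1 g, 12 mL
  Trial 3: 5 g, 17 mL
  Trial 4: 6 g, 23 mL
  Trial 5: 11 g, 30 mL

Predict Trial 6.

17 g, 38 mL

G: 4, 1, 5, 6, 11 → 17 (each term is the sum of the two before it).
ML — differences are 4, 5, 6, … (increasing by 1 each time): 8, 12, 17, 23, 30 → 38.
Putting it together: 17 g, 38 mL.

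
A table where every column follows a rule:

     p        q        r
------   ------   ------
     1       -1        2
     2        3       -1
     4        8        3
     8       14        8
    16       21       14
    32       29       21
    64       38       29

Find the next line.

Column p: ×2 each step, so 1, 2, 4, 8, 16, 32, 64 → 128.
Column q: differences are 4, 5, 6, … (increasing by 1 each time), so -1, 3, 8, 14, 21, 29, 38 → 48.
Column r goes 2, -1, 3, 8, 14, 21, 29 → 38 (always the previous value of the column q).
Combining the parts gives 128  48  38.

128  48  38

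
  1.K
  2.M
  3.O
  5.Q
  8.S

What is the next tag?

First component: each term is the sum of the two before it; 1, 2, 3, 5, 8 → 13.
Letter: letters move forward 2 places in the alphabet; K, M, O, Q, S → U.
So the next tag is 13.U.

13.U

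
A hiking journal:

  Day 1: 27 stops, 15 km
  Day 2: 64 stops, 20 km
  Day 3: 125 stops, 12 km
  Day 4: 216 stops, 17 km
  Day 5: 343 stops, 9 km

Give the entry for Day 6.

Stops: perfect cubes: 3³, 4³, 5³, …, so 27, 64, 125, 216, 343 → 512.
Km: alternating steps +5, −8, +5, −8, …, so 15, 20, 12, 17, 9 → 14.
Putting it together: 512 stops, 14 km.

512 stops, 14 km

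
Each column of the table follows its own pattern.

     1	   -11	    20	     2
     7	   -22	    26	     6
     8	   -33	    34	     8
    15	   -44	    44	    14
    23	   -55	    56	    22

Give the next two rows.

38  -66  70  36; 61  -77  86  58

First component — each term is the sum of the two before it: 1, 7, 8, 15, 23 → 38 → 61.
Second component goes -11, -22, -33, -44, -55 → -66 → -77 (−11 each step).
Third component: 20, 26, 34, 44, 56 → 70 → 86 (differences are 6, 8, 10, … (increasing by 2 each time)).
Fourth component: each term is the sum of the two before it; 2, 6, 8, 14, 22 → 36 → 58.
So the next two rows are 38  -66  70  36 and 61  -77  86  58.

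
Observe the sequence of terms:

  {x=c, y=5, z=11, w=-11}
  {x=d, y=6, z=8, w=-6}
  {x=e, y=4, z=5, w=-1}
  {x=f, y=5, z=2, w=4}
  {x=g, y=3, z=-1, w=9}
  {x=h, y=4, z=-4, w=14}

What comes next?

{x=i, y=2, z=-7, w=19}

X goes c, d, e, f, g, h → i (letters move forward 1 place in the alphabet).
Y: alternating steps +1, −2, +1, −2, …; 5, 6, 4, 5, 3, 4 → 2.
For the z, −3 each step: 11, 8, 5, 2, -1, -4 → -7.
For the w, +5 each step: -11, -6, -1, 4, 9, 14 → 19.
Putting it together: {x=i, y=2, z=-7, w=19}.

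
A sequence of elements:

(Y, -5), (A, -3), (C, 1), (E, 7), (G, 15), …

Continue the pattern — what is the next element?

Letter: Y, A, C, E, G → I (letters move forward 2 places in the alphabet, wrapping Z→A).
Second value: differences are 2, 4, 6, … (increasing by 2 each time), so -5, -3, 1, 7, 15 → 25.
Putting it together: (I, 25).

(I, 25)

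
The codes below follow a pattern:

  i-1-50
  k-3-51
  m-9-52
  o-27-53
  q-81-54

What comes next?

Letter goes i, k, m, o, q → s (letters move forward 2 places in the alphabet).
Second component: ×3 each step; 1, 3, 9, 27, 81 → 243.
Third component: +1 each step, so 50, 51, 52, 53, 54 → 55.
Putting it together: s-243-55.

s-243-55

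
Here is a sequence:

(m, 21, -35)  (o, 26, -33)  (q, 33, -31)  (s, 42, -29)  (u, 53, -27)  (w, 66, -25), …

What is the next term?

(y, 81, -23)

For the letter, letters move forward 2 places in the alphabet: m, o, q, s, u, w → y.
For the second part, differences are 5, 7, 9, … (increasing by 2 each time): 21, 26, 33, 42, 53, 66 → 81.
Third part goes -35, -33, -31, -29, -27, -25 → -23 (+2 each step).
So the next term is (y, 81, -23).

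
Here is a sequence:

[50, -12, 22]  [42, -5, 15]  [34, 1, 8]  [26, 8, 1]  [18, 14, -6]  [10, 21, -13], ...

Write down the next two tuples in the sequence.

For the first slot, −8 each step: 50, 42, 34, 26, 18, 10 → 2 → -6.
Second slot — alternating steps +7, +6, +7, +6, …: -12, -5, 1, 8, 14, 21 → 27 → 34.
For the third slot, −7 each step: 22, 15, 8, 1, -6, -13 → -20 → -27.
So the next two tuples are [2, 27, -20] and [-6, 34, -27].

[2, 27, -20], [-6, 34, -27]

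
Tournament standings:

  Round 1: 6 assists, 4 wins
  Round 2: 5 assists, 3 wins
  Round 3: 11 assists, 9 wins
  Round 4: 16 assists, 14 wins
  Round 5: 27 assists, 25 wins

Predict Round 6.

Assists — each term is the sum of the two before it: 6, 5, 11, 16, 27 → 43.
For the wins, always 2 less than the assists: 4, 3, 9, 14, 25 → 41.
Combining the parts gives 43 assists, 41 wins.

43 assists, 41 wins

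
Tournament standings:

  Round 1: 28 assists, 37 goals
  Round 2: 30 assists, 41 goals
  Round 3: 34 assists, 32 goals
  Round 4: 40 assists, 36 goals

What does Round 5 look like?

48 assists, 27 goals

Assists goes 28, 30, 34, 40 → 48 (differences are 2, 4, 6, … (increasing by 2 each time)).
Goals: alternating steps +4, −9, +4, −9, …, so 37, 41, 32, 36 → 27.
Putting it together: 48 assists, 27 goals.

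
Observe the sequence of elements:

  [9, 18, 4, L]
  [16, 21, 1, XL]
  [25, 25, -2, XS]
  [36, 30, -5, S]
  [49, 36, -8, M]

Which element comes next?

First component: 9, 16, 25, 36, 49 → 64 (perfect squares: 3², 4², 5², …).
For the second component, differences are 3, 4, 5, … (increasing by 1 each time): 18, 21, 25, 30, 36 → 43.
Third component: −3 each step; 4, 1, -2, -5, -8 → -11.
Size — runs through clothing sizes XS→XL: L, XL, XS, S, M → L.
Putting it together: [64, 43, -11, L].

[64, 43, -11, L]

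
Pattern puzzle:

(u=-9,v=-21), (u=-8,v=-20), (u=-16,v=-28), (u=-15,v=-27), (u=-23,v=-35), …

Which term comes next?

(u=-22,v=-34)

U goes -9, -8, -16, -15, -23 → -22 (alternating steps +1, −8, +1, −8, …).
For the v, always 12 less than the u: -21, -20, -28, -27, -35 → -34.
Combining the parts gives (u=-22,v=-34).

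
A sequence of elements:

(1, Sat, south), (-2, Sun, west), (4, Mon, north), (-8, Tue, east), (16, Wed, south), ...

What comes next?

First part — ×(-2) each step: 1, -2, 4, -8, 16 → -32.
Day: Sat, Sun, Mon, Tue, Wed → Thu (runs through the weekdays Mon→Sun).
Direction: repeats south → west → north → east; south, west, north, east, south → west.
Combining the parts gives (-32, Thu, west).

(-32, Thu, west)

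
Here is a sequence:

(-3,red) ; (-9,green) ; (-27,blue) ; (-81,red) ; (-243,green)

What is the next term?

First value goes -3, -9, -27, -81, -243 → -729 (×3 each step).
Colour: repeats red → green → blue, so red, green, blue, red, green → blue.
So the next term is (-729,blue).

(-729,blue)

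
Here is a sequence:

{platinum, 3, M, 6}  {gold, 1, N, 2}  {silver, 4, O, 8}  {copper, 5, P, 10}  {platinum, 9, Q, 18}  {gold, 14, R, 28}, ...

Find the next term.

{silver, 23, S, 46}

Metal: repeats platinum → gold → silver → copper, so platinum, gold, silver, copper, platinum, gold → silver.
For the second slot, each term is the sum of the two before it: 3, 1, 4, 5, 9, 14 → 23.
Letter: M, N, O, P, Q, R → S (letters move forward 1 place in the alphabet).
Fourth slot: 6, 2, 8, 10, 18, 28 → 46 (each term is the sum of the two before it).
Combining the parts gives {silver, 23, S, 46}.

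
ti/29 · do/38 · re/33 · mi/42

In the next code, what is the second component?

37

Second component — alternating steps +9, −5, +9, −5, …: 29, 38, 33, 42 → 37.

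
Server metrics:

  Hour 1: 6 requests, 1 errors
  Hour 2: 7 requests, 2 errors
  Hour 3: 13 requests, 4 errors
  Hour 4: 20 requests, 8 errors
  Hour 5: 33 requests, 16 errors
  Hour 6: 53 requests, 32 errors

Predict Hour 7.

86 requests, 64 errors

Requests — each term is the sum of the two before it: 6, 7, 13, 20, 33, 53 → 86.
Errors goes 1, 2, 4, 8, 16, 32 → 64 (×2 each step).
So the next record is 86 requests, 64 errors.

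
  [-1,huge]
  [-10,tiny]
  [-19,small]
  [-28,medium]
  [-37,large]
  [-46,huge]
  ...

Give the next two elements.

[-55,tiny], [-64,small]

First slot — −9 each step: -1, -10, -19, -28, -37, -46 → -55 → -64.
Size — repeats huge → tiny → small → medium → large: huge, tiny, small, medium, large, huge → tiny → small.
Putting the parts together: [-55,tiny] and then [-64,small].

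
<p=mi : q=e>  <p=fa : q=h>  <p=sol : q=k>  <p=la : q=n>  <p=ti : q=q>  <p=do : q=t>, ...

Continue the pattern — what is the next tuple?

P — runs through the solfège scale do→ti: mi, fa, sol, la, ti, do → re.
Q: letters move forward 3 places in the alphabet, so e, h, k, n, q, t → w.
Putting it together: <p=re : q=w>.

<p=re : q=w>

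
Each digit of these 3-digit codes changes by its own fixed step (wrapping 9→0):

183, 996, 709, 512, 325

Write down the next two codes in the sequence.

138, 941

First digit — −2 each step, mod 10: 1, 9, 7, 5, 3 → 1 → 9.
Second digit: +1 each step, mod 10, so 8, 9, 0, 1, 2 → 3 → 4.
Third digit: +3 each step, mod 10; 3, 6, 9, 2, 5 → 8 → 1.
Putting the parts together: 138 and then 941.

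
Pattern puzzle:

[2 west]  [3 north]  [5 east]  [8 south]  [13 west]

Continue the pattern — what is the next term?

First entry: each term is the sum of the two before it, so 2, 3, 5, 8, 13 → 21.
Direction — repeats west → north → east → south: west, north, east, south, west → north.
So the next term is [21 north].

[21 north]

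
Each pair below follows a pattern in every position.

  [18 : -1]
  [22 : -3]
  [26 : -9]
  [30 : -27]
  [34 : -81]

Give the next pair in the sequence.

First part — +4 each step: 18, 22, 26, 30, 34 → 38.
Second part: ×3 each step; -1, -3, -9, -27, -81 → -243.
Combining the parts gives [38 : -243].

[38 : -243]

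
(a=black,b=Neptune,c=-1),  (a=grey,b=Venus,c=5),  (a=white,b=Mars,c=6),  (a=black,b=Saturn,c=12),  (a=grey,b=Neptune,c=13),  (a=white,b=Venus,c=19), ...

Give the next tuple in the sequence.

A — repeats black → grey → white: black, grey, white, black, grey, white → black.
B: repeats Neptune → Venus → Mars → Saturn; Neptune, Venus, Mars, Saturn, Neptune, Venus → Mars.
C: -1, 5, 6, 12, 13, 19 → 20 (alternating steps +6, +1, +6, +1, …).
Putting it together: (a=black,b=Mars,c=20).

(a=black,b=Mars,c=20)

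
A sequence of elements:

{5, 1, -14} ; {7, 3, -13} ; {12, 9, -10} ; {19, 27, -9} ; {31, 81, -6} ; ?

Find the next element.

{50, 243, -5}

First component: each term is the sum of the two before it; 5, 7, 12, 19, 31 → 50.
Second component: ×3 each step, so 1, 3, 9, 27, 81 → 243.
Third component: alternating steps +1, +3, +1, +3, …, so -14, -13, -10, -9, -6 → -5.
Combining the parts gives {50, 243, -5}.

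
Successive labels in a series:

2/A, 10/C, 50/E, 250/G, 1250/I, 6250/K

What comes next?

First component — ×5 each step: 2, 10, 50, 250, 1250, 6250 → 31250.
Letter goes A, C, E, G, I, K → M (letters move forward 2 places in the alphabet).
Combining the parts gives 31250/M.

31250/M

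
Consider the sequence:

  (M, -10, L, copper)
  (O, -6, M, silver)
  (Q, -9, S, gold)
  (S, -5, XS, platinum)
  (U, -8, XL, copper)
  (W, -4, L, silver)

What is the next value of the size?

M

Letter: letters move forward 2 places in the alphabet; M, O, Q, S, U, W → Y.
Second coordinate: alternating steps +4, −3, +4, −3, …; -10, -6, -9, -5, -8, -4 → -7.
Size goes L, M, S, XS, XL, L → M (repeats L → M → S → XS → XL).
Metal — repeats copper → silver → gold → platinum: copper, silver, gold, platinum, copper, silver → gold.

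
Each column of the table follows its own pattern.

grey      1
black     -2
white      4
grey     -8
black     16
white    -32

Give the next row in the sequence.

grey  64

For the shade, repeats grey → black → white: grey, black, white, grey, black, white → grey.
For the second component, ×(-2) each step: 1, -2, 4, -8, 16, -32 → 64.
So the next row is grey  64.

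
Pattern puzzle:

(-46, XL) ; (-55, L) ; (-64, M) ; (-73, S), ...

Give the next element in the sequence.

(-82, XS)

First value: −9 each step, so -46, -55, -64, -73 → -82.
Size: runs backward through clothing sizes XS→XL, so XL, L, M, S → XS.
Combining the parts gives (-82, XS).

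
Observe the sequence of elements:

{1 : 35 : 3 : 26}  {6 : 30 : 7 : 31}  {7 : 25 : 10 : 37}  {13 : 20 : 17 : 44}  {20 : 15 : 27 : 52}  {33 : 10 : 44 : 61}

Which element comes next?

First value: 1, 6, 7, 13, 20, 33 → 53 (each term is the sum of the two before it).
For the second value, −5 each step: 35, 30, 25, 20, 15, 10 → 5.
Third value — each term is the sum of the two before it: 3, 7, 10, 17, 27, 44 → 71.
For the fourth value, differences are 5, 6, 7, … (increasing by 1 each time): 26, 31, 37, 44, 52, 61 → 71.
Combining the parts gives {53 : 5 : 71 : 71}.

{53 : 5 : 71 : 71}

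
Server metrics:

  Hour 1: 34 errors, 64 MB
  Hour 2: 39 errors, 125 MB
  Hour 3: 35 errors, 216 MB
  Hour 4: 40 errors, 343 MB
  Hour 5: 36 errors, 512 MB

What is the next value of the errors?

41

Errors — alternating steps +5, −4, +5, −4, …: 34, 39, 35, 40, 36 → 41.
MB: perfect cubes: 4³, 5³, 6³, …; 64, 125, 216, 343, 512 → 729.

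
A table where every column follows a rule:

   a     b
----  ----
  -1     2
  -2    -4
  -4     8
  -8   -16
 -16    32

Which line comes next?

-32  -64

For the column a, ×2 each step: -1, -2, -4, -8, -16 → -32.
Column b: 2, -4, 8, -16, 32 → -64 (×(-2) each step).
Putting it together: -32  -64.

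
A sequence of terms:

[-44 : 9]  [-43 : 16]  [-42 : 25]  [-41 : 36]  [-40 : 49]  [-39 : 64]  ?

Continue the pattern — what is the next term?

First value: -44, -43, -42, -41, -40, -39 → -38 (+1 each step).
Second value: perfect squares: 3², 4², 5², …; 9, 16, 25, 36, 49, 64 → 81.
Combining the parts gives [-38 : 81].

[-38 : 81]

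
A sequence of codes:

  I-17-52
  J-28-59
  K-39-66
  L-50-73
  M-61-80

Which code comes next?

Letter goes I, J, K, L, M → N (letters move forward 1 place in the alphabet).
Second component: +11 each step, so 17, 28, 39, 50, 61 → 72.
Third component: +7 each step, so 52, 59, 66, 73, 80 → 87.
Putting it together: N-72-87.

N-72-87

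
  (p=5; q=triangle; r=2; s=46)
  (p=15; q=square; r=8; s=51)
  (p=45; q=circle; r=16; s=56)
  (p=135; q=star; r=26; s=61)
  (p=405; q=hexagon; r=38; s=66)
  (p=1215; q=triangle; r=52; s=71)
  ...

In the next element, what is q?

Q: repeats triangle → square → circle → star → hexagon; triangle, square, circle, star, hexagon, triangle → square.

square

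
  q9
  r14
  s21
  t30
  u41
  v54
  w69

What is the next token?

For the letter, letters move forward 1 place in the alphabet: q, r, s, t, u, v, w → x.
Second component: differences are 5, 7, 9, … (increasing by 2 each time), so 9, 14, 21, 30, 41, 54, 69 → 86.
Combining the parts gives x86.

x86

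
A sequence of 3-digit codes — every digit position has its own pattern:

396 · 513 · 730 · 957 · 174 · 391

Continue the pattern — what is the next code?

518

First digit: +2 each step, mod 10, so 3, 5, 7, 9, 1, 3 → 5.
Second digit: +2 each step, mod 10; 9, 1, 3, 5, 7, 9 → 1.
Third digit — −3 each step, mod 10: 6, 3, 0, 7, 4, 1 → 8.
Combining the parts gives 518.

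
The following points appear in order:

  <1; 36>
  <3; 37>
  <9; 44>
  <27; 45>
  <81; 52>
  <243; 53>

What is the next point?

First part: 1, 3, 9, 27, 81, 243 → 729 (×3 each step).
Second part: alternating steps +1, +7, +1, +7, …, so 36, 37, 44, 45, 52, 53 → 60.
Combining the parts gives <729; 60>.

<729; 60>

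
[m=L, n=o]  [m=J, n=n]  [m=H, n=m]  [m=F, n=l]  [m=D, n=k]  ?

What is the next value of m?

M goes L, J, H, F, D → B (letters move back 2 places in the alphabet).

B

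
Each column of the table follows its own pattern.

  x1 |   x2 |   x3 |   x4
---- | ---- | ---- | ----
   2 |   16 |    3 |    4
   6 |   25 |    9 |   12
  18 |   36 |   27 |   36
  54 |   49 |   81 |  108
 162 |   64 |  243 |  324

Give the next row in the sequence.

486  81  729  972

Column x1: ×3 each step, so 2, 6, 18, 54, 162 → 486.
Column x2: perfect squares: 4², 5², 6², …; 16, 25, 36, 49, 64 → 81.
Column x3: ×3 each step; 3, 9, 27, 81, 243 → 729.
Column x4: always 2 × the column x1; 4, 12, 36, 108, 324 → 972.
Putting it together: 486  81  729  972.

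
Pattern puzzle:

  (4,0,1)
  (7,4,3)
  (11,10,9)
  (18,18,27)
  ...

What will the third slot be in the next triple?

First slot — each term is the sum of the two before it: 4, 7, 11, 18 → 29.
Second slot: differences are 4, 6, 8, … (increasing by 2 each time), so 0, 4, 10, 18 → 28.
Third slot goes 1, 3, 9, 27 → 81 (×3 each step).

81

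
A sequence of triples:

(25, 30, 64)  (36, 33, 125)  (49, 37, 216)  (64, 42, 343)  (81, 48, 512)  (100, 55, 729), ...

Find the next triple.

First value: 25, 36, 49, 64, 81, 100 → 121 (perfect squares: 5², 6², 7², …).
Second value: differences are 3, 4, 5, … (increasing by 1 each time); 30, 33, 37, 42, 48, 55 → 63.
For the third value, perfect cubes: 4³, 5³, 6³, …: 64, 125, 216, 343, 512, 729 → 1000.
Putting it together: (121, 63, 1000).

(121, 63, 1000)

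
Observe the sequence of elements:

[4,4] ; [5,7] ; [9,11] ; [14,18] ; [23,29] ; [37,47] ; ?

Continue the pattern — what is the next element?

[60,76]

First component goes 4, 5, 9, 14, 23, 37 → 60 (each term is the sum of the two before it).
Second component: each term is the sum of the two before it; 4, 7, 11, 18, 29, 47 → 76.
So the next element is [60,76].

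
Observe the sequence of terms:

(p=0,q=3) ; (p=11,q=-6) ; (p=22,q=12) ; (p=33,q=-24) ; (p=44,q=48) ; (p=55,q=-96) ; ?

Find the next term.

(p=66,q=192)

P: +11 each step, so 0, 11, 22, 33, 44, 55 → 66.
Q: 3, -6, 12, -24, 48, -96 → 192 (×(-2) each step).
So the next term is (p=66,q=192).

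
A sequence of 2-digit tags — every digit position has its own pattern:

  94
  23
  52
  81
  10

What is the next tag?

First digit — +3 each step, mod 10: 9, 2, 5, 8, 1 → 4.
Second digit — −1 each step, mod 10: 4, 3, 2, 1, 0 → 9.
Combining the parts gives 49.

49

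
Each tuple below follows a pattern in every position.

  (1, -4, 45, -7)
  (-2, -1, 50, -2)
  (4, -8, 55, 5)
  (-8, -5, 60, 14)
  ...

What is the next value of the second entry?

For the first entry, ×(-2) each step: 1, -2, 4, -8 → 16.
Second entry: alternating steps +3, −7, +3, −7, …; -4, -1, -8, -5 → -12.
Third entry — +5 each step: 45, 50, 55, 60 → 65.
Fourth entry: -7, -2, 5, 14 → 25 (differences are 5, 7, 9, … (increasing by 2 each time)).

-12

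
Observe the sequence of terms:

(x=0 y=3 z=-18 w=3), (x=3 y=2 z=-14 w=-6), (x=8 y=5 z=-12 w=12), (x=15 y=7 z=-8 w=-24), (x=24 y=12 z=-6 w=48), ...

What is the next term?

For the x, differences are 3, 5, 7, … (increasing by 2 each time): 0, 3, 8, 15, 24 → 35.
Y: each term is the sum of the two before it; 3, 2, 5, 7, 12 → 19.
Z goes -18, -14, -12, -8, -6 → -2 (alternating steps +4, +2, +4, +2, …).
W goes 3, -6, 12, -24, 48 → -96 (×(-2) each step).
Putting it together: (x=35 y=19 z=-2 w=-96).

(x=35 y=19 z=-2 w=-96)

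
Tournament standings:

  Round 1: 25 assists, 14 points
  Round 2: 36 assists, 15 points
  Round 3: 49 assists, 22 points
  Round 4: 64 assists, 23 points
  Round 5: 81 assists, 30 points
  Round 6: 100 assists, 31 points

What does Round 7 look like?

Assists — perfect squares: 5², 6², 7², …: 25, 36, 49, 64, 81, 100 → 121.
Points: alternating steps +1, +7, +1, +7, …; 14, 15, 22, 23, 30, 31 → 38.
So the next row is 121 assists, 38 points.

121 assists, 38 points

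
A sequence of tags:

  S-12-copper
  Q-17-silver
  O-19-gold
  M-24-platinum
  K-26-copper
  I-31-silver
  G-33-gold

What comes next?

Letter goes S, Q, O, M, K, I, G → E (letters move back 2 places in the alphabet).
Second component — alternating steps +5, +2, +5, +2, …: 12, 17, 19, 24, 26, 31, 33 → 38.
Metal: copper, silver, gold, platinum, copper, silver, gold → platinum (repeats copper → silver → gold → platinum).
Combining the parts gives E-38-platinum.

E-38-platinum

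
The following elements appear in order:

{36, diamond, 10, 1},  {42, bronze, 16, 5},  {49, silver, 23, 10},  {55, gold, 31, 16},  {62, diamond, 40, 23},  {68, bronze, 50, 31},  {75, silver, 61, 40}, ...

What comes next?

{81, gold, 73, 50}

First value — alternating steps +6, +7, +6, +7, …: 36, 42, 49, 55, 62, 68, 75 → 81.
For the rank, repeats diamond → bronze → silver → gold: diamond, bronze, silver, gold, diamond, bronze, silver → gold.
Third value — differences are 6, 7, 8, … (increasing by 1 each time): 10, 16, 23, 31, 40, 50, 61 → 73.
For the fourth value, differences are 4, 5, 6, … (increasing by 1 each time): 1, 5, 10, 16, 23, 31, 40 → 50.
Putting it together: {81, gold, 73, 50}.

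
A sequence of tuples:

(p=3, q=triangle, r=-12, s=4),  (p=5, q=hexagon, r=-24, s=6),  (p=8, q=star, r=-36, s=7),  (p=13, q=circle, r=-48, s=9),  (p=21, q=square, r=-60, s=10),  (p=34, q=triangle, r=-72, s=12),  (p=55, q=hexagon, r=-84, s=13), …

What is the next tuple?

(p=89, q=star, r=-96, s=15)

P: each term is the sum of the two before it; 3, 5, 8, 13, 21, 34, 55 → 89.
Q goes triangle, hexagon, star, circle, square, triangle, hexagon → star (repeats triangle → hexagon → star → circle → square).
R — −12 each step: -12, -24, -36, -48, -60, -72, -84 → -96.
For the s, alternating steps +2, +1, +2, +1, …: 4, 6, 7, 9, 10, 12, 13 → 15.
Putting it together: (p=89, q=star, r=-96, s=15).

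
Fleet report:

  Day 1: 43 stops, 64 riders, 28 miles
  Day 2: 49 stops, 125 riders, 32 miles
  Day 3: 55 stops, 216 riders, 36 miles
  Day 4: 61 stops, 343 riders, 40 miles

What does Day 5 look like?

Stops: 43, 49, 55, 61 → 67 (+6 each step).
Riders goes 64, 125, 216, 343 → 512 (perfect cubes: 4³, 5³, 6³, …).
Miles: +4 each step, so 28, 32, 36, 40 → 44.
So the next record is 67 stops, 512 riders, 44 miles.

67 stops, 512 riders, 44 miles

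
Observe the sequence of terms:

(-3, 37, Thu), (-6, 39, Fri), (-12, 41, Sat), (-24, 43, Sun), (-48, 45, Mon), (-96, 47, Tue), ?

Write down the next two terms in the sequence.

(-192, 49, Wed), (-384, 51, Thu)

First coordinate: -3, -6, -12, -24, -48, -96 → -192 → -384 (×2 each step).
Second coordinate: 37, 39, 41, 43, 45, 47 → 49 → 51 (+2 each step).
Day: Thu, Fri, Sat, Sun, Mon, Tue → Wed → Thu (runs through the weekdays Mon→Sun).
So the next two terms are (-192, 49, Wed) and (-384, 51, Thu).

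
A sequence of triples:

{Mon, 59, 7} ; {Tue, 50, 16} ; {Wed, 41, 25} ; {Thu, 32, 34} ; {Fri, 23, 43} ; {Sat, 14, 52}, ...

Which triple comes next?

Day goes Mon, Tue, Wed, Thu, Fri, Sat → Sun (runs through the weekdays Mon→Sun).
Second part: 59, 50, 41, 32, 23, 14 → 5 (−9 each step).
Third part — together with the second part always sums to 66: 7, 16, 25, 34, 43, 52 → 61.
Combining the parts gives {Sun, 5, 61}.

{Sun, 5, 61}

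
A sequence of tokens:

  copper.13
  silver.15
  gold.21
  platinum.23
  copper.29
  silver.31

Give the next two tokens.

Metal: repeats copper → silver → gold → platinum; copper, silver, gold, platinum, copper, silver → gold → platinum.
Second component: 13, 15, 21, 23, 29, 31 → 37 → 39 (alternating steps +2, +6, +2, +6, …).
So the next two tokens are gold.37 and platinum.39.

gold.37, platinum.39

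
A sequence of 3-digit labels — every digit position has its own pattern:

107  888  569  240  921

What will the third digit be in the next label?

Third digit: 7, 8, 9, 0, 1 → 2 (+1 each step, mod 10).

2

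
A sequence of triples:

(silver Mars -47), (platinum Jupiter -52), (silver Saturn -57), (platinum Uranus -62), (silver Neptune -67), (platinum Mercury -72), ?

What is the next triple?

(silver Venus -77)

Metal: silver, platinum, silver, platinum, silver, platinum → silver (alternates silver ↔ platinum).
Planet: runs through the planets Mercury→Neptune; Mars, Jupiter, Saturn, Uranus, Neptune, Mercury → Venus.
Third slot goes -47, -52, -57, -62, -67, -72 → -77 (−5 each step).
So the next triple is (silver Venus -77).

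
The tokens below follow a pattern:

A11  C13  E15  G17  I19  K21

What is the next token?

M23

Letter: A, C, E, G, I, K → M (letters move forward 2 places in the alphabet).
Second component — +2 each step: 11, 13, 15, 17, 19, 21 → 23.
Putting it together: M23.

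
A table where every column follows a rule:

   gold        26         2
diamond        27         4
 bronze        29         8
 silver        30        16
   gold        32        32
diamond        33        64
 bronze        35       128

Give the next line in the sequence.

Rank: repeats gold → diamond → bronze → silver; gold, diamond, bronze, silver, gold, diamond, bronze → silver.
For the second component, alternating steps +1, +2, +1, +2, …: 26, 27, 29, 30, 32, 33, 35 → 36.
Third component: ×2 each step, so 2, 4, 8, 16, 32, 64, 128 → 256.
So the next line is silver  36  256.

silver  36  256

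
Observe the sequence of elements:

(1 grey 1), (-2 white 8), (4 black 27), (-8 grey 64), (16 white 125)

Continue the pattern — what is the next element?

(-32 black 216)

First entry: ×(-2) each step; 1, -2, 4, -8, 16 → -32.
Shade: grey, white, black, grey, white → black (repeats grey → white → black).
For the third entry, perfect cubes: 1³, 2³, 3³, …: 1, 8, 27, 64, 125 → 216.
Putting it together: (-32 black 216).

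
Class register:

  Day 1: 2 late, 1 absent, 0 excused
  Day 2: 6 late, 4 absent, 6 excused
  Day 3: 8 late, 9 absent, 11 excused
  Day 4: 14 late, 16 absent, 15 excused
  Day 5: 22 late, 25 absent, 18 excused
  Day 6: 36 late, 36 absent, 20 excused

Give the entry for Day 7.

58 late, 49 absent, 21 excused

Late: each term is the sum of the two before it; 2, 6, 8, 14, 22, 36 → 58.
Absent: perfect squares: 1², 2², 3², …, so 1, 4, 9, 16, 25, 36 → 49.
Excused — differences are 6, 5, 4, … (decreasing by 1 each time): 0, 6, 11, 15, 18, 20 → 21.
Combining the parts gives 58 late, 49 absent, 21 excused.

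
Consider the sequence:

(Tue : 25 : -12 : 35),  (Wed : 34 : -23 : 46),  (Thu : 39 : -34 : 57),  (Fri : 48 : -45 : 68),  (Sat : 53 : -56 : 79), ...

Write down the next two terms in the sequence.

For the day, runs through the weekdays Mon→Sun: Tue, Wed, Thu, Fri, Sat → Sun → Mon.
Second component goes 25, 34, 39, 48, 53 → 62 → 67 (alternating steps +9, +5, +9, +5, …).
For the third component, −11 each step: -12, -23, -34, -45, -56 → -67 → -78.
Fourth component: together with the third component always sums to 23, so 35, 46, 57, 68, 79 → 90 → 101.
Putting the parts together: (Sun : 62 : -67 : 90) and then (Mon : 67 : -78 : 101).

(Sun : 62 : -67 : 90), (Mon : 67 : -78 : 101)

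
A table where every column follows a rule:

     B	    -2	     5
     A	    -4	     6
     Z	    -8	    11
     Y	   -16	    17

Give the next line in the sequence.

X  -32  28

Letter: letters move back 1 place in the alphabet, wrapping A→Z; B, A, Z, Y → X.
Second component: ×2 each step, so -2, -4, -8, -16 → -32.
Third component: 5, 6, 11, 17 → 28 (each term is the sum of the two before it).
Combining the parts gives X  -32  28.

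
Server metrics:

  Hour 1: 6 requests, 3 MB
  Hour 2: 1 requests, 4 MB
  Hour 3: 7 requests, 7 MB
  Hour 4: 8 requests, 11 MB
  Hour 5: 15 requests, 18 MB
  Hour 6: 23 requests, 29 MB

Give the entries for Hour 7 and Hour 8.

38 requests, 47 MB; 61 requests, 76 MB

Requests: each term is the sum of the two before it, so 6, 1, 7, 8, 15, 23 → 38 → 61.
MB: each term is the sum of the two before it; 3, 4, 7, 11, 18, 29 → 47 → 76.
Putting the parts together: 38 requests, 47 MB and then 61 requests, 76 MB.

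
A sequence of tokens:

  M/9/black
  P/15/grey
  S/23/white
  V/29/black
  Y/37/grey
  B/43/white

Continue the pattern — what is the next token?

E/51/black

Letter: letters move forward 3 places in the alphabet, wrapping Z→A, so M, P, S, V, Y, B → E.
Second component: alternating steps +6, +8, +6, +8, …; 9, 15, 23, 29, 37, 43 → 51.
Shade: repeats black → grey → white, so black, grey, white, black, grey, white → black.
Putting it together: E/51/black.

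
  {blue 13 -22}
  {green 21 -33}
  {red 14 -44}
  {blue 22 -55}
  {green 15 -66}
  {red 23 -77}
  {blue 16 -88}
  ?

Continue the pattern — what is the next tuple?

{green 24 -99}

Colour — repeats blue → green → red: blue, green, red, blue, green, red, blue → green.
Second component — alternating steps +8, −7, +8, −7, …: 13, 21, 14, 22, 15, 23, 16 → 24.
Third component: −11 each step, so -22, -33, -44, -55, -66, -77, -88 → -99.
Combining the parts gives {green 24 -99}.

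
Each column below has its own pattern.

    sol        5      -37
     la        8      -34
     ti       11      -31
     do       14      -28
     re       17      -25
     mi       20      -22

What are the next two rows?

Note goes sol, la, ti, do, re, mi → fa → sol (runs through the solfège scale do→ti).
Second component goes 5, 8, 11, 14, 17, 20 → 23 → 26 (+3 each step).
For the third component, +3 each step: -37, -34, -31, -28, -25, -22 → -19 → -16.
Putting the parts together: fa  23  -19 and then sol  26  -16.

fa  23  -19; sol  26  -16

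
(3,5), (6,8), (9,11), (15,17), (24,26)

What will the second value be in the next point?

First value: each term is the sum of the two before it, so 3, 6, 9, 15, 24 → 39.
Second value: always 2 more than the first value, so 5, 8, 11, 17, 26 → 41.

41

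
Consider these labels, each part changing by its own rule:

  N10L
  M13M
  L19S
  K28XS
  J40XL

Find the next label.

Letter: N, M, L, K, J → I (letters move back 1 place in the alphabet).
Second component: 10, 13, 19, 28, 40 → 55 (differences are 3, 6, 9, … (increasing by 3 each time)).
Size: runs backward through clothing sizes XS→XL; L, M, S, XS, XL → L.
Combining the parts gives I55L.

I55L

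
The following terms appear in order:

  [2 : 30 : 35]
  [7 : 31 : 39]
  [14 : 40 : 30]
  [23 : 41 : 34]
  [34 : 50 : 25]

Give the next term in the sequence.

[47 : 51 : 29]

First entry: 2, 7, 14, 23, 34 → 47 (differences are 5, 7, 9, … (increasing by 2 each time)).
For the second entry, alternating steps +1, +9, +1, +9, …: 30, 31, 40, 41, 50 → 51.
Third entry goes 35, 39, 30, 34, 25 → 29 (alternating steps +4, −9, +4, −9, …).
Putting it together: [47 : 51 : 29].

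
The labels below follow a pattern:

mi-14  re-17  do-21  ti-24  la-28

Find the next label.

sol-31

Note goes mi, re, do, ti, la → sol (runs backward through the solfège scale do→ti).
Second component — alternating steps +3, +4, +3, +4, …: 14, 17, 21, 24, 28 → 31.
Putting it together: sol-31.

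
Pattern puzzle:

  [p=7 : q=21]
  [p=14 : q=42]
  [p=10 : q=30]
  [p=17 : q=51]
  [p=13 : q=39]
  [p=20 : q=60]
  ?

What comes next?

P: alternating steps +7, −4, +7, −4, …, so 7, 14, 10, 17, 13, 20 → 16.
Q — always 3 × the p: 21, 42, 30, 51, 39, 60 → 48.
Putting it together: [p=16 : q=48].

[p=16 : q=48]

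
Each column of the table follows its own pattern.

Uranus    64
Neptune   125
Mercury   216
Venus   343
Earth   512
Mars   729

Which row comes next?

Planet: runs through the planets Mercury→Neptune, so Uranus, Neptune, Mercury, Venus, Earth, Mars → Jupiter.
Second component goes 64, 125, 216, 343, 512, 729 → 1000 (perfect cubes: 4³, 5³, 6³, …).
Putting it together: Jupiter  1000.

Jupiter  1000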